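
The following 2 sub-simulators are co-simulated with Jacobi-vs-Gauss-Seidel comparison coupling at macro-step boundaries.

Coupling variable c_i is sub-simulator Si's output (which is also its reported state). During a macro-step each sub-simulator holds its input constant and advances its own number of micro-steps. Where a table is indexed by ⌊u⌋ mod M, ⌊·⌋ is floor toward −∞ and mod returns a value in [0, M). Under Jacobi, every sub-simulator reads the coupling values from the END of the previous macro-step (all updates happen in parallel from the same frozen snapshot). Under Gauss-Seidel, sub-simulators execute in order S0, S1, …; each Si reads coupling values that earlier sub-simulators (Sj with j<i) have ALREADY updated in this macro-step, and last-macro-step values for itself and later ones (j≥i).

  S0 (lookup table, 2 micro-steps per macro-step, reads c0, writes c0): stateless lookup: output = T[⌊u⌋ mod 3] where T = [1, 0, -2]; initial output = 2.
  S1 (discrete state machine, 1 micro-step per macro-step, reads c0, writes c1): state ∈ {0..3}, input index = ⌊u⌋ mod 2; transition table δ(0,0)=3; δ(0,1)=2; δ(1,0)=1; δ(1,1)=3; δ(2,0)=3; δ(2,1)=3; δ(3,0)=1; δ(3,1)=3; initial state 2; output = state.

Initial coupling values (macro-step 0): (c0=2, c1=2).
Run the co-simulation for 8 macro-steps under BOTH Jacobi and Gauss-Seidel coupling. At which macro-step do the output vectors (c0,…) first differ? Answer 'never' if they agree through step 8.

[Jacobi] macro 1: S0 reads c0=2 → after 2×micro: -2; S1 reads c0=2 → after 1×micro: 3 ⇒ (c0=-2, c1=3)
[Jacobi] macro 2: S0 reads c0=-2 → after 2×micro: 0; S1 reads c0=-2 → after 1×micro: 1 ⇒ (c0=0, c1=1)
[Jacobi] macro 3: S0 reads c0=0 → after 2×micro: 1; S1 reads c0=0 → after 1×micro: 1 ⇒ (c0=1, c1=1)
[Jacobi] macro 4: S0 reads c0=1 → after 2×micro: 0; S1 reads c0=1 → after 1×micro: 3 ⇒ (c0=0, c1=3)
[Jacobi] macro 5: S0 reads c0=0 → after 2×micro: 1; S1 reads c0=0 → after 1×micro: 1 ⇒ (c0=1, c1=1)
[Jacobi] macro 6: S0 reads c0=1 → after 2×micro: 0; S1 reads c0=1 → after 1×micro: 3 ⇒ (c0=0, c1=3)
[Jacobi] macro 7: S0 reads c0=0 → after 2×micro: 1; S1 reads c0=0 → after 1×micro: 1 ⇒ (c0=1, c1=1)
[Jacobi] macro 8: S0 reads c0=1 → after 2×micro: 0; S1 reads c0=1 → after 1×micro: 3 ⇒ (c0=0, c1=3)
[Gauss-Seidel] macro 1: S0 reads c0=2 → after 2×micro: -2; S1 reads c0=-2 → after 1×micro: 3 ⇒ (c0=-2, c1=3)
[Gauss-Seidel] macro 2: S0 reads c0=-2 → after 2×micro: 0; S1 reads c0=0 → after 1×micro: 1 ⇒ (c0=0, c1=1)
[Gauss-Seidel] macro 3: S0 reads c0=0 → after 2×micro: 1; S1 reads c0=1 → after 1×micro: 3 ⇒ (c0=1, c1=3)
[Gauss-Seidel] macro 4: S0 reads c0=1 → after 2×micro: 0; S1 reads c0=0 → after 1×micro: 1 ⇒ (c0=0, c1=1)
[Gauss-Seidel] macro 5: S0 reads c0=0 → after 2×micro: 1; S1 reads c0=1 → after 1×micro: 3 ⇒ (c0=1, c1=3)
[Gauss-Seidel] macro 6: S0 reads c0=1 → after 2×micro: 0; S1 reads c0=0 → after 1×micro: 1 ⇒ (c0=0, c1=1)
[Gauss-Seidel] macro 7: S0 reads c0=0 → after 2×micro: 1; S1 reads c0=1 → after 1×micro: 3 ⇒ (c0=1, c1=3)
[Gauss-Seidel] macro 8: S0 reads c0=1 → after 2×micro: 0; S1 reads c0=0 → after 1×micro: 1 ⇒ (c0=0, c1=1)

first divergence at macro-step: 3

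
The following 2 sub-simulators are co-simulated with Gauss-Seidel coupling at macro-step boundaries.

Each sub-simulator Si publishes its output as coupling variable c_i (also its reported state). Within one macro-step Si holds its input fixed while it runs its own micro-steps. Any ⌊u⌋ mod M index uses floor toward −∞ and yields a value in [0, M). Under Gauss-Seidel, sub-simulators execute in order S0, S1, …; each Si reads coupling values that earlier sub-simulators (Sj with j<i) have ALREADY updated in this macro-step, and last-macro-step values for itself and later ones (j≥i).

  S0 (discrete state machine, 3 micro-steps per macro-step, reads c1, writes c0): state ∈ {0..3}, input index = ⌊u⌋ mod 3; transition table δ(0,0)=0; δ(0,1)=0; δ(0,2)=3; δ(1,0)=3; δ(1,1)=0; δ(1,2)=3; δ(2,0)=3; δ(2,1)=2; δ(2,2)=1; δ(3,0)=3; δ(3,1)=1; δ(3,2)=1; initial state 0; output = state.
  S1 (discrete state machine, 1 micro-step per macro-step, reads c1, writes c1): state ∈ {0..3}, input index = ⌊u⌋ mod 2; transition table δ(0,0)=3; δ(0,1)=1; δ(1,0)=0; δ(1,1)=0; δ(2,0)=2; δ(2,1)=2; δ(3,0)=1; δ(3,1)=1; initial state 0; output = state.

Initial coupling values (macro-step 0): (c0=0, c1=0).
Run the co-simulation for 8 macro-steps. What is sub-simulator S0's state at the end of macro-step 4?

S0 state at macro-step 4 = 0

macro 1: S0 reads c1=0 → after 3×micro: 0; S1 reads c1=0 → after 1×micro: 3 ⇒ (c0=0, c1=3)
macro 2: S0 reads c1=3 → after 3×micro: 0; S1 reads c1=3 → after 1×micro: 1 ⇒ (c0=0, c1=1)
macro 3: S0 reads c1=1 → after 3×micro: 0; S1 reads c1=1 → after 1×micro: 0 ⇒ (c0=0, c1=0)
macro 4: S0 reads c1=0 → after 3×micro: 0; S1 reads c1=0 → after 1×micro: 3 ⇒ (c0=0, c1=3)
macro 5: S0 reads c1=3 → after 3×micro: 0; S1 reads c1=3 → after 1×micro: 1 ⇒ (c0=0, c1=1)
macro 6: S0 reads c1=1 → after 3×micro: 0; S1 reads c1=1 → after 1×micro: 0 ⇒ (c0=0, c1=0)
macro 7: S0 reads c1=0 → after 3×micro: 0; S1 reads c1=0 → after 1×micro: 3 ⇒ (c0=0, c1=3)
macro 8: S0 reads c1=3 → after 3×micro: 0; S1 reads c1=3 → after 1×micro: 1 ⇒ (c0=0, c1=1)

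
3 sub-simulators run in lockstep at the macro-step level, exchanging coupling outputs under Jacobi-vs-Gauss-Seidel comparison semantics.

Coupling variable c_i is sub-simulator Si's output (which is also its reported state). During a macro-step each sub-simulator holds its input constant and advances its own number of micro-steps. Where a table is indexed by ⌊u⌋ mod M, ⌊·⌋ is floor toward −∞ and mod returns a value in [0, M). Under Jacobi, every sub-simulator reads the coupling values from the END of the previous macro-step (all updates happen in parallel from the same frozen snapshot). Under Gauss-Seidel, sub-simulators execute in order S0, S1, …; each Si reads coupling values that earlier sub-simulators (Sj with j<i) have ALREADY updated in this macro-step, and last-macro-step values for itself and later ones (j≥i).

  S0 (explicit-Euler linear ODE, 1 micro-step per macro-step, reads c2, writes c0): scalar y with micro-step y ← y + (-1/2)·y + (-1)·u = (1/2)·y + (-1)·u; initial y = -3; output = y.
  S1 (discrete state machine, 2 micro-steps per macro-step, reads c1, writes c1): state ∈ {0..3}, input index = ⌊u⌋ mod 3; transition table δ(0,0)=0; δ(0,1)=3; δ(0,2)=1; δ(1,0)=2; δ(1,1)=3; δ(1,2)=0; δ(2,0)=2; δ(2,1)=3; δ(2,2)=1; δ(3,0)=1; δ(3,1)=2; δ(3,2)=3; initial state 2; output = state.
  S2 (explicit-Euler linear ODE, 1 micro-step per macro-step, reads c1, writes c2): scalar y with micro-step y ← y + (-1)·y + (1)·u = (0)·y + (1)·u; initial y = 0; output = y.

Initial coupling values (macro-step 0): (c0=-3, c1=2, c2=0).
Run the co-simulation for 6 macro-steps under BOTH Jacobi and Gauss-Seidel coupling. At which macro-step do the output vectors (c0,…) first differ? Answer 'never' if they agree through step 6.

[Jacobi] macro 1: S0 reads c2=0 → after 1×micro: -3/2; S1 reads c1=2 → after 2×micro: 0; S2 reads c1=2 → after 1×micro: 2 ⇒ (c0=-3/2, c1=0, c2=2)
[Jacobi] macro 2: S0 reads c2=2 → after 1×micro: -11/4; S1 reads c1=0 → after 2×micro: 0; S2 reads c1=0 → after 1×micro: 0 ⇒ (c0=-11/4, c1=0, c2=0)
[Jacobi] macro 3: S0 reads c2=0 → after 1×micro: -11/8; S1 reads c1=0 → after 2×micro: 0; S2 reads c1=0 → after 1×micro: 0 ⇒ (c0=-11/8, c1=0, c2=0)
[Jacobi] macro 4: S0 reads c2=0 → after 1×micro: -11/16; S1 reads c1=0 → after 2×micro: 0; S2 reads c1=0 → after 1×micro: 0 ⇒ (c0=-11/16, c1=0, c2=0)
[Jacobi] macro 5: S0 reads c2=0 → after 1×micro: -11/32; S1 reads c1=0 → after 2×micro: 0; S2 reads c1=0 → after 1×micro: 0 ⇒ (c0=-11/32, c1=0, c2=0)
[Jacobi] macro 6: S0 reads c2=0 → after 1×micro: -11/64; S1 reads c1=0 → after 2×micro: 0; S2 reads c1=0 → after 1×micro: 0 ⇒ (c0=-11/64, c1=0, c2=0)
[Gauss-Seidel] macro 1: S0 reads c2=0 → after 1×micro: -3/2; S1 reads c1=2 → after 2×micro: 0; S2 reads c1=0 → after 1×micro: 0 ⇒ (c0=-3/2, c1=0, c2=0)
[Gauss-Seidel] macro 2: S0 reads c2=0 → after 1×micro: -3/4; S1 reads c1=0 → after 2×micro: 0; S2 reads c1=0 → after 1×micro: 0 ⇒ (c0=-3/4, c1=0, c2=0)
[Gauss-Seidel] macro 3: S0 reads c2=0 → after 1×micro: -3/8; S1 reads c1=0 → after 2×micro: 0; S2 reads c1=0 → after 1×micro: 0 ⇒ (c0=-3/8, c1=0, c2=0)
[Gauss-Seidel] macro 4: S0 reads c2=0 → after 1×micro: -3/16; S1 reads c1=0 → after 2×micro: 0; S2 reads c1=0 → after 1×micro: 0 ⇒ (c0=-3/16, c1=0, c2=0)
[Gauss-Seidel] macro 5: S0 reads c2=0 → after 1×micro: -3/32; S1 reads c1=0 → after 2×micro: 0; S2 reads c1=0 → after 1×micro: 0 ⇒ (c0=-3/32, c1=0, c2=0)
[Gauss-Seidel] macro 6: S0 reads c2=0 → after 1×micro: -3/64; S1 reads c1=0 → after 2×micro: 0; S2 reads c1=0 → after 1×micro: 0 ⇒ (c0=-3/64, c1=0, c2=0)

first divergence at macro-step: 1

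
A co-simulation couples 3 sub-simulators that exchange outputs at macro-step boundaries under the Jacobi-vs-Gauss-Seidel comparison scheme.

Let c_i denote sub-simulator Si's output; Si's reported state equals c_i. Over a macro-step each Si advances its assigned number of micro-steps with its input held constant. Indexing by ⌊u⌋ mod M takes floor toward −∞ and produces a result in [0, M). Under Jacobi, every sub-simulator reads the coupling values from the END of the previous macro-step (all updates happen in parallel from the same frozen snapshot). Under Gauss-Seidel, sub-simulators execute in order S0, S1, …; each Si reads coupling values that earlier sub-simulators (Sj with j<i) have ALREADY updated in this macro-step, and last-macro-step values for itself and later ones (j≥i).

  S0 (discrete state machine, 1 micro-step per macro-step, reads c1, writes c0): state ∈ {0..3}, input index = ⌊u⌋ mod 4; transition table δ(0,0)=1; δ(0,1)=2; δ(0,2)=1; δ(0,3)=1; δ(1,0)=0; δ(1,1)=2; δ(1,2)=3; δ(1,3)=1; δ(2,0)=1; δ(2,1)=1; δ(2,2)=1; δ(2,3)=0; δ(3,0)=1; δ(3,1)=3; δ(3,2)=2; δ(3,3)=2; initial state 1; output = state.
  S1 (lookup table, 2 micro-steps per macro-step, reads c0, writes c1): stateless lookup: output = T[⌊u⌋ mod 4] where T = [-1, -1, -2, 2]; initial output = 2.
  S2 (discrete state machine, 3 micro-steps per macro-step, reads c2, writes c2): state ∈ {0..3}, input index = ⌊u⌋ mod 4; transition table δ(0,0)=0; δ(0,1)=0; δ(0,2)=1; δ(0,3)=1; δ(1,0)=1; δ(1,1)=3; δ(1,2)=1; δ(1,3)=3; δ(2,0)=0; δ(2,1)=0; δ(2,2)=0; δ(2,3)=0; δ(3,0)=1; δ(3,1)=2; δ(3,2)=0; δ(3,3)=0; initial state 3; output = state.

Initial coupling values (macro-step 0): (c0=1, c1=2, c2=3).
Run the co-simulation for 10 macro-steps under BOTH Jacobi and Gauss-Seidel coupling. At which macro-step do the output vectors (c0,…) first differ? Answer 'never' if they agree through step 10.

[Jacobi] macro 1: S0 reads c1=2 → after 1×micro: 3; S1 reads c0=1 → after 2×micro: -1; S2 reads c2=3 → after 3×micro: 3 ⇒ (c0=3, c1=-1, c2=3)
[Jacobi] macro 2: S0 reads c1=-1 → after 1×micro: 2; S1 reads c0=3 → after 2×micro: 2; S2 reads c2=3 → after 3×micro: 3 ⇒ (c0=2, c1=2, c2=3)
[Jacobi] macro 3: S0 reads c1=2 → after 1×micro: 1; S1 reads c0=2 → after 2×micro: -2; S2 reads c2=3 → after 3×micro: 3 ⇒ (c0=1, c1=-2, c2=3)
[Jacobi] macro 4: S0 reads c1=-2 → after 1×micro: 3; S1 reads c0=1 → after 2×micro: -1; S2 reads c2=3 → after 3×micro: 3 ⇒ (c0=3, c1=-1, c2=3)
[Jacobi] macro 5: S0 reads c1=-1 → after 1×micro: 2; S1 reads c0=3 → after 2×micro: 2; S2 reads c2=3 → after 3×micro: 3 ⇒ (c0=2, c1=2, c2=3)
[Jacobi] macro 6: S0 reads c1=2 → after 1×micro: 1; S1 reads c0=2 → after 2×micro: -2; S2 reads c2=3 → after 3×micro: 3 ⇒ (c0=1, c1=-2, c2=3)
[Jacobi] macro 7: S0 reads c1=-2 → after 1×micro: 3; S1 reads c0=1 → after 2×micro: -1; S2 reads c2=3 → after 3×micro: 3 ⇒ (c0=3, c1=-1, c2=3)
[Jacobi] macro 8: S0 reads c1=-1 → after 1×micro: 2; S1 reads c0=3 → after 2×micro: 2; S2 reads c2=3 → after 3×micro: 3 ⇒ (c0=2, c1=2, c2=3)
[Jacobi] macro 9: S0 reads c1=2 → after 1×micro: 1; S1 reads c0=2 → after 2×micro: -2; S2 reads c2=3 → after 3×micro: 3 ⇒ (c0=1, c1=-2, c2=3)
[Jacobi] macro 10: S0 reads c1=-2 → after 1×micro: 3; S1 reads c0=1 → after 2×micro: -1; S2 reads c2=3 → after 3×micro: 3 ⇒ (c0=3, c1=-1, c2=3)
[Gauss-Seidel] macro 1: S0 reads c1=2 → after 1×micro: 3; S1 reads c0=3 → after 2×micro: 2; S2 reads c2=3 → after 3×micro: 3 ⇒ (c0=3, c1=2, c2=3)
[Gauss-Seidel] macro 2: S0 reads c1=2 → after 1×micro: 2; S1 reads c0=2 → after 2×micro: -2; S2 reads c2=3 → after 3×micro: 3 ⇒ (c0=2, c1=-2, c2=3)
[Gauss-Seidel] macro 3: S0 reads c1=-2 → after 1×micro: 1; S1 reads c0=1 → after 2×micro: -1; S2 reads c2=3 → after 3×micro: 3 ⇒ (c0=1, c1=-1, c2=3)
[Gauss-Seidel] macro 4: S0 reads c1=-1 → after 1×micro: 1; S1 reads c0=1 → after 2×micro: -1; S2 reads c2=3 → after 3×micro: 3 ⇒ (c0=1, c1=-1, c2=3)
[Gauss-Seidel] macro 5: S0 reads c1=-1 → after 1×micro: 1; S1 reads c0=1 → after 2×micro: -1; S2 reads c2=3 → after 3×micro: 3 ⇒ (c0=1, c1=-1, c2=3)
[Gauss-Seidel] macro 6: S0 reads c1=-1 → after 1×micro: 1; S1 reads c0=1 → after 2×micro: -1; S2 reads c2=3 → after 3×micro: 3 ⇒ (c0=1, c1=-1, c2=3)
[Gauss-Seidel] macro 7: S0 reads c1=-1 → after 1×micro: 1; S1 reads c0=1 → after 2×micro: -1; S2 reads c2=3 → after 3×micro: 3 ⇒ (c0=1, c1=-1, c2=3)
[Gauss-Seidel] macro 8: S0 reads c1=-1 → after 1×micro: 1; S1 reads c0=1 → after 2×micro: -1; S2 reads c2=3 → after 3×micro: 3 ⇒ (c0=1, c1=-1, c2=3)
[Gauss-Seidel] macro 9: S0 reads c1=-1 → after 1×micro: 1; S1 reads c0=1 → after 2×micro: -1; S2 reads c2=3 → after 3×micro: 3 ⇒ (c0=1, c1=-1, c2=3)
[Gauss-Seidel] macro 10: S0 reads c1=-1 → after 1×micro: 1; S1 reads c0=1 → after 2×micro: -1; S2 reads c2=3 → after 3×micro: 3 ⇒ (c0=1, c1=-1, c2=3)

first divergence at macro-step: 1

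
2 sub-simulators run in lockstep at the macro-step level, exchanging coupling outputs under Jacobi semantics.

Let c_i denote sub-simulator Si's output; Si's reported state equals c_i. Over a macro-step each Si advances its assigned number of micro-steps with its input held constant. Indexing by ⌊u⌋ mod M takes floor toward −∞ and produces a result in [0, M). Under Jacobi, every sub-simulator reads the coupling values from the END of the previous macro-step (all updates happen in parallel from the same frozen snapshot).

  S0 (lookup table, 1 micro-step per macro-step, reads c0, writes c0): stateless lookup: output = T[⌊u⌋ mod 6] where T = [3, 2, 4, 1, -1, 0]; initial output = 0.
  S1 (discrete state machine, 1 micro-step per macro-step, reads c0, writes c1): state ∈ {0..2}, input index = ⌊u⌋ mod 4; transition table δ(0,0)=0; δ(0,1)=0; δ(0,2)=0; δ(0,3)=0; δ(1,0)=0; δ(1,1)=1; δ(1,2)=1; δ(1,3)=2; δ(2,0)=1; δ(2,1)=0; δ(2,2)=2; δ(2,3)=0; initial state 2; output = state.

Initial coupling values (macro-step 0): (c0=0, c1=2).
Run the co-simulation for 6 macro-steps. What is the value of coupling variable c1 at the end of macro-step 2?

c1 at macro-step 2 = 2

macro 1: S0 reads c0=0 → after 1×micro: 3; S1 reads c0=0 → after 1×micro: 1 ⇒ (c0=3, c1=1)
macro 2: S0 reads c0=3 → after 1×micro: 1; S1 reads c0=3 → after 1×micro: 2 ⇒ (c0=1, c1=2)
macro 3: S0 reads c0=1 → after 1×micro: 2; S1 reads c0=1 → after 1×micro: 0 ⇒ (c0=2, c1=0)
macro 4: S0 reads c0=2 → after 1×micro: 4; S1 reads c0=2 → after 1×micro: 0 ⇒ (c0=4, c1=0)
macro 5: S0 reads c0=4 → after 1×micro: -1; S1 reads c0=4 → after 1×micro: 0 ⇒ (c0=-1, c1=0)
macro 6: S0 reads c0=-1 → after 1×micro: 0; S1 reads c0=-1 → after 1×micro: 0 ⇒ (c0=0, c1=0)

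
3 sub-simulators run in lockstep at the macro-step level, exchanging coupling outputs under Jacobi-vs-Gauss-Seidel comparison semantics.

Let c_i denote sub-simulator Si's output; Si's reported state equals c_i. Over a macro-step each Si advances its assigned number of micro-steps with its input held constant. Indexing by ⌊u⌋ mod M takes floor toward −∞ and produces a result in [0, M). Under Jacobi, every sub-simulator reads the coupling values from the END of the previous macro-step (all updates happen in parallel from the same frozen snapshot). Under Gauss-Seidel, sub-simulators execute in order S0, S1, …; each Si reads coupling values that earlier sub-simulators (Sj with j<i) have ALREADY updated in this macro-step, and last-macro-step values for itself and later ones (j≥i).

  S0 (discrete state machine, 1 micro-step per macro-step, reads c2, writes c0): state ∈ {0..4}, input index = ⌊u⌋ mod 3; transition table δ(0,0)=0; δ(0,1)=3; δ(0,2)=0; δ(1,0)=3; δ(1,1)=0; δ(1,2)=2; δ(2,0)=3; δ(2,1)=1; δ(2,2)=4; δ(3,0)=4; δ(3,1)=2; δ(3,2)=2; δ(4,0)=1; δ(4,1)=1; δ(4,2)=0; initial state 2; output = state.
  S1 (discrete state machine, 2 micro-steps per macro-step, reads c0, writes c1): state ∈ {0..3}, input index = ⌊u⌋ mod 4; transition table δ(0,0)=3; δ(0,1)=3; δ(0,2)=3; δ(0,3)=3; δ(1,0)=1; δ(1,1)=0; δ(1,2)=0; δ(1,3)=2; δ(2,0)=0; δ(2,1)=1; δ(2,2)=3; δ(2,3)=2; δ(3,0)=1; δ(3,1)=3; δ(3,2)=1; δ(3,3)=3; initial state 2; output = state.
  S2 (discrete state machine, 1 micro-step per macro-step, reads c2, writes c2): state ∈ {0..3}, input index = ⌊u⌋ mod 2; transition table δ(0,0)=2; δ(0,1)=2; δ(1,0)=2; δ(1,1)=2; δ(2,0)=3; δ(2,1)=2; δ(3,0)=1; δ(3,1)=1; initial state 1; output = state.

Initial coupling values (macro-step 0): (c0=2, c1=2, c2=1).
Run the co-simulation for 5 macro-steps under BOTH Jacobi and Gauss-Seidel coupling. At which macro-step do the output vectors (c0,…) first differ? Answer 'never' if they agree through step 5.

[Jacobi] macro 1: S0 reads c2=1 → after 1×micro: 1; S1 reads c0=2 → after 2×micro: 1; S2 reads c2=1 → after 1×micro: 2 ⇒ (c0=1, c1=1, c2=2)
[Jacobi] macro 2: S0 reads c2=2 → after 1×micro: 2; S1 reads c0=1 → after 2×micro: 3; S2 reads c2=2 → after 1×micro: 3 ⇒ (c0=2, c1=3, c2=3)
[Jacobi] macro 3: S0 reads c2=3 → after 1×micro: 3; S1 reads c0=2 → after 2×micro: 0; S2 reads c2=3 → after 1×micro: 1 ⇒ (c0=3, c1=0, c2=1)
[Jacobi] macro 4: S0 reads c2=1 → after 1×micro: 2; S1 reads c0=3 → after 2×micro: 3; S2 reads c2=1 → after 1×micro: 2 ⇒ (c0=2, c1=3, c2=2)
[Jacobi] macro 5: S0 reads c2=2 → after 1×micro: 4; S1 reads c0=2 → after 2×micro: 0; S2 reads c2=2 → after 1×micro: 3 ⇒ (c0=4, c1=0, c2=3)
[Gauss-Seidel] macro 1: S0 reads c2=1 → after 1×micro: 1; S1 reads c0=1 → after 2×micro: 0; S2 reads c2=1 → after 1×micro: 2 ⇒ (c0=1, c1=0, c2=2)
[Gauss-Seidel] macro 2: S0 reads c2=2 → after 1×micro: 2; S1 reads c0=2 → after 2×micro: 1; S2 reads c2=2 → after 1×micro: 3 ⇒ (c0=2, c1=1, c2=3)
[Gauss-Seidel] macro 3: S0 reads c2=3 → after 1×micro: 3; S1 reads c0=3 → after 2×micro: 2; S2 reads c2=3 → after 1×micro: 1 ⇒ (c0=3, c1=2, c2=1)
[Gauss-Seidel] macro 4: S0 reads c2=1 → after 1×micro: 2; S1 reads c0=2 → after 2×micro: 1; S2 reads c2=1 → after 1×micro: 2 ⇒ (c0=2, c1=1, c2=2)
[Gauss-Seidel] macro 5: S0 reads c2=2 → after 1×micro: 4; S1 reads c0=4 → after 2×micro: 1; S2 reads c2=2 → after 1×micro: 3 ⇒ (c0=4, c1=1, c2=3)

first divergence at macro-step: 1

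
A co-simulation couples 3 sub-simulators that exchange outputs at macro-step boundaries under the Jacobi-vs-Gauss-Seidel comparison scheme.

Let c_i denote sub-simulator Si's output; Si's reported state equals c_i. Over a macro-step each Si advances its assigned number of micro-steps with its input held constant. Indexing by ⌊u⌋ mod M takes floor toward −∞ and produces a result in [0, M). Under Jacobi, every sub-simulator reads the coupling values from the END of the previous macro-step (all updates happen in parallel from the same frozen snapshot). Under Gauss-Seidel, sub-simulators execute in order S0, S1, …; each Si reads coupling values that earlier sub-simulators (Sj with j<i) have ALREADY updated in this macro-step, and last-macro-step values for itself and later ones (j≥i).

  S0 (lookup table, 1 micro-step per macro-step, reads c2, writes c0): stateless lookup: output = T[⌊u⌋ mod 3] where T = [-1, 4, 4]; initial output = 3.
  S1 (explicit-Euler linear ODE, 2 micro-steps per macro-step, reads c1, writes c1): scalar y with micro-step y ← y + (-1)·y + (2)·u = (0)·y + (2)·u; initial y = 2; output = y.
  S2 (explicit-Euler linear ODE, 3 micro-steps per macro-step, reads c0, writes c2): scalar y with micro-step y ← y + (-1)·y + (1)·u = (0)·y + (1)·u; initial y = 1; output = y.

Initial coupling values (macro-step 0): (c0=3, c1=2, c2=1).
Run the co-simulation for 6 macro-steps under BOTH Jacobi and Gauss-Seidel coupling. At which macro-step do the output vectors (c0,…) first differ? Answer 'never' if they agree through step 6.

[Jacobi] macro 1: S0 reads c2=1 → after 1×micro: 4; S1 reads c1=2 → after 2×micro: 4; S2 reads c0=3 → after 3×micro: 3 ⇒ (c0=4, c1=4, c2=3)
[Jacobi] macro 2: S0 reads c2=3 → after 1×micro: -1; S1 reads c1=4 → after 2×micro: 8; S2 reads c0=4 → after 3×micro: 4 ⇒ (c0=-1, c1=8, c2=4)
[Jacobi] macro 3: S0 reads c2=4 → after 1×micro: 4; S1 reads c1=8 → after 2×micro: 16; S2 reads c0=-1 → after 3×micro: -1 ⇒ (c0=4, c1=16, c2=-1)
[Jacobi] macro 4: S0 reads c2=-1 → after 1×micro: 4; S1 reads c1=16 → after 2×micro: 32; S2 reads c0=4 → after 3×micro: 4 ⇒ (c0=4, c1=32, c2=4)
[Jacobi] macro 5: S0 reads c2=4 → after 1×micro: 4; S1 reads c1=32 → after 2×micro: 64; S2 reads c0=4 → after 3×micro: 4 ⇒ (c0=4, c1=64, c2=4)
[Jacobi] macro 6: S0 reads c2=4 → after 1×micro: 4; S1 reads c1=64 → after 2×micro: 128; S2 reads c0=4 → after 3×micro: 4 ⇒ (c0=4, c1=128, c2=4)
[Gauss-Seidel] macro 1: S0 reads c2=1 → after 1×micro: 4; S1 reads c1=2 → after 2×micro: 4; S2 reads c0=4 → after 3×micro: 4 ⇒ (c0=4, c1=4, c2=4)
[Gauss-Seidel] macro 2: S0 reads c2=4 → after 1×micro: 4; S1 reads c1=4 → after 2×micro: 8; S2 reads c0=4 → after 3×micro: 4 ⇒ (c0=4, c1=8, c2=4)
[Gauss-Seidel] macro 3: S0 reads c2=4 → after 1×micro: 4; S1 reads c1=8 → after 2×micro: 16; S2 reads c0=4 → after 3×micro: 4 ⇒ (c0=4, c1=16, c2=4)
[Gauss-Seidel] macro 4: S0 reads c2=4 → after 1×micro: 4; S1 reads c1=16 → after 2×micro: 32; S2 reads c0=4 → after 3×micro: 4 ⇒ (c0=4, c1=32, c2=4)
[Gauss-Seidel] macro 5: S0 reads c2=4 → after 1×micro: 4; S1 reads c1=32 → after 2×micro: 64; S2 reads c0=4 → after 3×micro: 4 ⇒ (c0=4, c1=64, c2=4)
[Gauss-Seidel] macro 6: S0 reads c2=4 → after 1×micro: 4; S1 reads c1=64 → after 2×micro: 128; S2 reads c0=4 → after 3×micro: 4 ⇒ (c0=4, c1=128, c2=4)

first divergence at macro-step: 1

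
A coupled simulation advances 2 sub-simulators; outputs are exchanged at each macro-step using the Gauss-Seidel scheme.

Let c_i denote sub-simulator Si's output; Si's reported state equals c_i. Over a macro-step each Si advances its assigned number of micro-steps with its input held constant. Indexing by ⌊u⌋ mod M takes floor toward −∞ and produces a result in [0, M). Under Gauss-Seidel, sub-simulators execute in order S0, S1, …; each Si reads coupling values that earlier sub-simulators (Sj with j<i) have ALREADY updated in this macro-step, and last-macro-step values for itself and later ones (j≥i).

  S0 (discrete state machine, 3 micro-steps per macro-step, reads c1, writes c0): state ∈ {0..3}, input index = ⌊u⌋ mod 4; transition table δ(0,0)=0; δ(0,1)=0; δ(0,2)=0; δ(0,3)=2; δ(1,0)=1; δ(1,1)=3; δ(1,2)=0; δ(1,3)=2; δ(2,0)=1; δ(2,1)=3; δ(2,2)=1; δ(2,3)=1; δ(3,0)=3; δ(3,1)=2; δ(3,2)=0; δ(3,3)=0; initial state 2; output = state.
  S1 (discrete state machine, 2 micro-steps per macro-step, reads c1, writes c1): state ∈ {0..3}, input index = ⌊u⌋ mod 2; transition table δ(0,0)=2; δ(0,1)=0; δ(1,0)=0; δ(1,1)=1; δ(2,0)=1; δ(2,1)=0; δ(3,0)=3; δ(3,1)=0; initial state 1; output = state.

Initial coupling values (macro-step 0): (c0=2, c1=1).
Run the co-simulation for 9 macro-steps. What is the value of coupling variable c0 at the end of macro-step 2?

macro 1: S0 reads c1=1 → after 3×micro: 3; S1 reads c1=1 → after 2×micro: 1 ⇒ (c0=3, c1=1)
macro 2: S0 reads c1=1 → after 3×micro: 2; S1 reads c1=1 → after 2×micro: 1 ⇒ (c0=2, c1=1)
macro 3: S0 reads c1=1 → after 3×micro: 3; S1 reads c1=1 → after 2×micro: 1 ⇒ (c0=3, c1=1)
macro 4: S0 reads c1=1 → after 3×micro: 2; S1 reads c1=1 → after 2×micro: 1 ⇒ (c0=2, c1=1)
macro 5: S0 reads c1=1 → after 3×micro: 3; S1 reads c1=1 → after 2×micro: 1 ⇒ (c0=3, c1=1)
macro 6: S0 reads c1=1 → after 3×micro: 2; S1 reads c1=1 → after 2×micro: 1 ⇒ (c0=2, c1=1)
macro 7: S0 reads c1=1 → after 3×micro: 3; S1 reads c1=1 → after 2×micro: 1 ⇒ (c0=3, c1=1)
macro 8: S0 reads c1=1 → after 3×micro: 2; S1 reads c1=1 → after 2×micro: 1 ⇒ (c0=2, c1=1)
macro 9: S0 reads c1=1 → after 3×micro: 3; S1 reads c1=1 → after 2×micro: 1 ⇒ (c0=3, c1=1)

c0 at macro-step 2 = 2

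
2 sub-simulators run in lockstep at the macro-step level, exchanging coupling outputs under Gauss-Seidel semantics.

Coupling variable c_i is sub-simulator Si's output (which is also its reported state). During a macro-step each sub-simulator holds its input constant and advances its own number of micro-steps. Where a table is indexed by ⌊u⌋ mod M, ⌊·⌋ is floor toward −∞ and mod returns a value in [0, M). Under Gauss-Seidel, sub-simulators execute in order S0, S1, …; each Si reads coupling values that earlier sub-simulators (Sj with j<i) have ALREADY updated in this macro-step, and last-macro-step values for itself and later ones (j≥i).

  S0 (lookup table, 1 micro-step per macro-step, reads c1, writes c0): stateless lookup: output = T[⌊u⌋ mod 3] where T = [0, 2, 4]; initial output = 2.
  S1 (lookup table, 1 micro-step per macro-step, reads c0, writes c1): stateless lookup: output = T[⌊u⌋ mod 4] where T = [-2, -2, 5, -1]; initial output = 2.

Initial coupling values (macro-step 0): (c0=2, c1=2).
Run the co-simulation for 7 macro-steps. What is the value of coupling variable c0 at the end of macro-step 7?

macro 1: S0 reads c1=2 → after 1×micro: 4; S1 reads c0=4 → after 1×micro: -2 ⇒ (c0=4, c1=-2)
macro 2: S0 reads c1=-2 → after 1×micro: 2; S1 reads c0=2 → after 1×micro: 5 ⇒ (c0=2, c1=5)
macro 3: S0 reads c1=5 → after 1×micro: 4; S1 reads c0=4 → after 1×micro: -2 ⇒ (c0=4, c1=-2)
macro 4: S0 reads c1=-2 → after 1×micro: 2; S1 reads c0=2 → after 1×micro: 5 ⇒ (c0=2, c1=5)
macro 5: S0 reads c1=5 → after 1×micro: 4; S1 reads c0=4 → after 1×micro: -2 ⇒ (c0=4, c1=-2)
macro 6: S0 reads c1=-2 → after 1×micro: 2; S1 reads c0=2 → after 1×micro: 5 ⇒ (c0=2, c1=5)
macro 7: S0 reads c1=5 → after 1×micro: 4; S1 reads c0=4 → after 1×micro: -2 ⇒ (c0=4, c1=-2)

c0 at macro-step 7 = 4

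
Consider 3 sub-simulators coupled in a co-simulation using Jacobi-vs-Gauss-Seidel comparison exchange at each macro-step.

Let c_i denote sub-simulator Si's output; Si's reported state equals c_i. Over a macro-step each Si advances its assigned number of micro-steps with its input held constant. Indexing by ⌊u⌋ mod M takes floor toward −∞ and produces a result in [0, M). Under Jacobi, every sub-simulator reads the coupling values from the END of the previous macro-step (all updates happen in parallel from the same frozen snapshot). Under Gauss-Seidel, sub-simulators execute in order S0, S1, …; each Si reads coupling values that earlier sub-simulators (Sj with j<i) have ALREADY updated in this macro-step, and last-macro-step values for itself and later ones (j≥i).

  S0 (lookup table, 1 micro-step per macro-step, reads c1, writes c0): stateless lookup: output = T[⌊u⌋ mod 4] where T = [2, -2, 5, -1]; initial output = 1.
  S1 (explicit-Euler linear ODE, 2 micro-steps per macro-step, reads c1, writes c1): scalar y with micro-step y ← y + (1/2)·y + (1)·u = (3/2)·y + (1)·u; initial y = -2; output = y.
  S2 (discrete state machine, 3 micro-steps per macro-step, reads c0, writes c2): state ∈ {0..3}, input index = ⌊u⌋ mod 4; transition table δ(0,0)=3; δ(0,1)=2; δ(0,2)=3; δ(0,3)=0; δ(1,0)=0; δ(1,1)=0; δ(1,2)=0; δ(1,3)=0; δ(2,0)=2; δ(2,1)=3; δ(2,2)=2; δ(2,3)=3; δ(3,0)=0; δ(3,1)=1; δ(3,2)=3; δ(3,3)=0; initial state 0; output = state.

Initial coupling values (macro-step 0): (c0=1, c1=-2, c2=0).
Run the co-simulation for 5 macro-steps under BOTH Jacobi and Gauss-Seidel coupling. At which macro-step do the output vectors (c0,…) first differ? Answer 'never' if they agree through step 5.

first divergence at macro-step: 4

[Jacobi] macro 1: S0 reads c1=-2 → after 1×micro: 5; S1 reads c1=-2 → after 2×micro: -19/2; S2 reads c0=1 → after 3×micro: 1 ⇒ (c0=5, c1=-19/2, c2=1)
[Jacobi] macro 2: S0 reads c1=-19/2 → after 1×micro: 5; S1 reads c1=-19/2 → after 2×micro: -361/8; S2 reads c0=5 → after 3×micro: 3 ⇒ (c0=5, c1=-361/8, c2=3)
[Jacobi] macro 3: S0 reads c1=-361/8 → after 1×micro: 5; S1 reads c1=-361/8 → after 2×micro: -6859/32; S2 reads c0=5 → after 3×micro: 2 ⇒ (c0=5, c1=-6859/32, c2=2)
[Jacobi] macro 4: S0 reads c1=-6859/32 → after 1×micro: -2; S1 reads c1=-6859/32 → after 2×micro: -130321/128; S2 reads c0=5 → after 3×micro: 0 ⇒ (c0=-2, c1=-130321/128, c2=0)
[Jacobi] macro 5: S0 reads c1=-130321/128 → after 1×micro: -2; S1 reads c1=-130321/128 → after 2×micro: -2476099/512; S2 reads c0=-2 → after 3×micro: 3 ⇒ (c0=-2, c1=-2476099/512, c2=3)
[Gauss-Seidel] macro 1: S0 reads c1=-2 → after 1×micro: 5; S1 reads c1=-2 → after 2×micro: -19/2; S2 reads c0=5 → after 3×micro: 1 ⇒ (c0=5, c1=-19/2, c2=1)
[Gauss-Seidel] macro 2: S0 reads c1=-19/2 → after 1×micro: 5; S1 reads c1=-19/2 → after 2×micro: -361/8; S2 reads c0=5 → after 3×micro: 3 ⇒ (c0=5, c1=-361/8, c2=3)
[Gauss-Seidel] macro 3: S0 reads c1=-361/8 → after 1×micro: 5; S1 reads c1=-361/8 → after 2×micro: -6859/32; S2 reads c0=5 → after 3×micro: 2 ⇒ (c0=5, c1=-6859/32, c2=2)
[Gauss-Seidel] macro 4: S0 reads c1=-6859/32 → after 1×micro: -2; S1 reads c1=-6859/32 → after 2×micro: -130321/128; S2 reads c0=-2 → after 3×micro: 2 ⇒ (c0=-2, c1=-130321/128, c2=2)
[Gauss-Seidel] macro 5: S0 reads c1=-130321/128 → after 1×micro: -2; S1 reads c1=-130321/128 → after 2×micro: -2476099/512; S2 reads c0=-2 → after 3×micro: 2 ⇒ (c0=-2, c1=-2476099/512, c2=2)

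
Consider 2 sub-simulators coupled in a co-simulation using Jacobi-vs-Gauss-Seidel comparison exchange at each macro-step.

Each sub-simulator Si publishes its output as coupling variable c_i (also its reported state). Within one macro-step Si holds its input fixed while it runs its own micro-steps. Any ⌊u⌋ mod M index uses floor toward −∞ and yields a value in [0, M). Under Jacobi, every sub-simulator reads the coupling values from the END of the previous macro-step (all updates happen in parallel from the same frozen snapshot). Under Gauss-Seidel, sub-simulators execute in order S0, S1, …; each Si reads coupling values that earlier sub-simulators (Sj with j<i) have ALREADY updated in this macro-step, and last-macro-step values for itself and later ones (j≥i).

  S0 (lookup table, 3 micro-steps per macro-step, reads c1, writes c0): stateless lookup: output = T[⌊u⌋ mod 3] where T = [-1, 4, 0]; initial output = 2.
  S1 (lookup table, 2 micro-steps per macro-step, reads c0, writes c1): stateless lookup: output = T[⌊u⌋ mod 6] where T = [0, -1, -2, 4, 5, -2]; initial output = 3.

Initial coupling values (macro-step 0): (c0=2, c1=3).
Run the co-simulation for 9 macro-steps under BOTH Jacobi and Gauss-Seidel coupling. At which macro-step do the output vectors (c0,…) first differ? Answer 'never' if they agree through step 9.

first divergence at macro-step: 2

[Jacobi] macro 1: S0 reads c1=3 → after 3×micro: -1; S1 reads c0=2 → after 2×micro: -2 ⇒ (c0=-1, c1=-2)
[Jacobi] macro 2: S0 reads c1=-2 → after 3×micro: 4; S1 reads c0=-1 → after 2×micro: -2 ⇒ (c0=4, c1=-2)
[Jacobi] macro 3: S0 reads c1=-2 → after 3×micro: 4; S1 reads c0=4 → after 2×micro: 5 ⇒ (c0=4, c1=5)
[Jacobi] macro 4: S0 reads c1=5 → after 3×micro: 0; S1 reads c0=4 → after 2×micro: 5 ⇒ (c0=0, c1=5)
[Jacobi] macro 5: S0 reads c1=5 → after 3×micro: 0; S1 reads c0=0 → after 2×micro: 0 ⇒ (c0=0, c1=0)
[Jacobi] macro 6: S0 reads c1=0 → after 3×micro: -1; S1 reads c0=0 → after 2×micro: 0 ⇒ (c0=-1, c1=0)
[Jacobi] macro 7: S0 reads c1=0 → after 3×micro: -1; S1 reads c0=-1 → after 2×micro: -2 ⇒ (c0=-1, c1=-2)
[Jacobi] macro 8: S0 reads c1=-2 → after 3×micro: 4; S1 reads c0=-1 → after 2×micro: -2 ⇒ (c0=4, c1=-2)
[Jacobi] macro 9: S0 reads c1=-2 → after 3×micro: 4; S1 reads c0=4 → after 2×micro: 5 ⇒ (c0=4, c1=5)
[Gauss-Seidel] macro 1: S0 reads c1=3 → after 3×micro: -1; S1 reads c0=-1 → after 2×micro: -2 ⇒ (c0=-1, c1=-2)
[Gauss-Seidel] macro 2: S0 reads c1=-2 → after 3×micro: 4; S1 reads c0=4 → after 2×micro: 5 ⇒ (c0=4, c1=5)
[Gauss-Seidel] macro 3: S0 reads c1=5 → after 3×micro: 0; S1 reads c0=0 → after 2×micro: 0 ⇒ (c0=0, c1=0)
[Gauss-Seidel] macro 4: S0 reads c1=0 → after 3×micro: -1; S1 reads c0=-1 → after 2×micro: -2 ⇒ (c0=-1, c1=-2)
[Gauss-Seidel] macro 5: S0 reads c1=-2 → after 3×micro: 4; S1 reads c0=4 → after 2×micro: 5 ⇒ (c0=4, c1=5)
[Gauss-Seidel] macro 6: S0 reads c1=5 → after 3×micro: 0; S1 reads c0=0 → after 2×micro: 0 ⇒ (c0=0, c1=0)
[Gauss-Seidel] macro 7: S0 reads c1=0 → after 3×micro: -1; S1 reads c0=-1 → after 2×micro: -2 ⇒ (c0=-1, c1=-2)
[Gauss-Seidel] macro 8: S0 reads c1=-2 → after 3×micro: 4; S1 reads c0=4 → after 2×micro: 5 ⇒ (c0=4, c1=5)
[Gauss-Seidel] macro 9: S0 reads c1=5 → after 3×micro: 0; S1 reads c0=0 → after 2×micro: 0 ⇒ (c0=0, c1=0)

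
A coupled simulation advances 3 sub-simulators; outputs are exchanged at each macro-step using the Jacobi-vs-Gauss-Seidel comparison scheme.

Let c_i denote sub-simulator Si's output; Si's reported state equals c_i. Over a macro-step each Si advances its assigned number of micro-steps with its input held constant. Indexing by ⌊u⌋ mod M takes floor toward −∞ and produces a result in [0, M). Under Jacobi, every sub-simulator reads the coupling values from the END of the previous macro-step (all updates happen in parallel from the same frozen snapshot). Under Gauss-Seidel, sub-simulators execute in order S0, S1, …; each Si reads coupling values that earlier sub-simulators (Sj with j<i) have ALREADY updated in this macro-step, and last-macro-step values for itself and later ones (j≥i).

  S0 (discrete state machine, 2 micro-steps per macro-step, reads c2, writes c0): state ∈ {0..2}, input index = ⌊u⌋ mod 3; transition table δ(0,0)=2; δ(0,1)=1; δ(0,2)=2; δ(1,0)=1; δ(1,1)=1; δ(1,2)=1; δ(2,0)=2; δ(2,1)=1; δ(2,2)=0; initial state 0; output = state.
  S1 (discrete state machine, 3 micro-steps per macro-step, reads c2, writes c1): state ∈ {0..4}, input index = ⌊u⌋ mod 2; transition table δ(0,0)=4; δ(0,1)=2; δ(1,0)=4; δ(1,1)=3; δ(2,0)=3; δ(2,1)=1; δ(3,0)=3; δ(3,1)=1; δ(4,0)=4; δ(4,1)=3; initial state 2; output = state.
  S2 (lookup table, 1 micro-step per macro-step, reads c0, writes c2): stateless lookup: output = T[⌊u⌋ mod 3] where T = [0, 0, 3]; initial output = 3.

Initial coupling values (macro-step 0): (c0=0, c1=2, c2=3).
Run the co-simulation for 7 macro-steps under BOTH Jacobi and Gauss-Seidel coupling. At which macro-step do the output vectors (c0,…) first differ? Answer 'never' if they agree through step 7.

[Jacobi] macro 1: S0 reads c2=3 → after 2×micro: 2; S1 reads c2=3 → after 3×micro: 1; S2 reads c0=0 → after 1×micro: 0 ⇒ (c0=2, c1=1, c2=0)
[Jacobi] macro 2: S0 reads c2=0 → after 2×micro: 2; S1 reads c2=0 → after 3×micro: 4; S2 reads c0=2 → after 1×micro: 3 ⇒ (c0=2, c1=4, c2=3)
[Jacobi] macro 3: S0 reads c2=3 → after 2×micro: 2; S1 reads c2=3 → after 3×micro: 3; S2 reads c0=2 → after 1×micro: 3 ⇒ (c0=2, c1=3, c2=3)
[Jacobi] macro 4: S0 reads c2=3 → after 2×micro: 2; S1 reads c2=3 → after 3×micro: 1; S2 reads c0=2 → after 1×micro: 3 ⇒ (c0=2, c1=1, c2=3)
[Jacobi] macro 5: S0 reads c2=3 → after 2×micro: 2; S1 reads c2=3 → after 3×micro: 3; S2 reads c0=2 → after 1×micro: 3 ⇒ (c0=2, c1=3, c2=3)
[Jacobi] macro 6: S0 reads c2=3 → after 2×micro: 2; S1 reads c2=3 → after 3×micro: 1; S2 reads c0=2 → after 1×micro: 3 ⇒ (c0=2, c1=1, c2=3)
[Jacobi] macro 7: S0 reads c2=3 → after 2×micro: 2; S1 reads c2=3 → after 3×micro: 3; S2 reads c0=2 → after 1×micro: 3 ⇒ (c0=2, c1=3, c2=3)
[Gauss-Seidel] macro 1: S0 reads c2=3 → after 2×micro: 2; S1 reads c2=3 → after 3×micro: 1; S2 reads c0=2 → after 1×micro: 3 ⇒ (c0=2, c1=1, c2=3)
[Gauss-Seidel] macro 2: S0 reads c2=3 → after 2×micro: 2; S1 reads c2=3 → after 3×micro: 3; S2 reads c0=2 → after 1×micro: 3 ⇒ (c0=2, c1=3, c2=3)
[Gauss-Seidel] macro 3: S0 reads c2=3 → after 2×micro: 2; S1 reads c2=3 → after 3×micro: 1; S2 reads c0=2 → after 1×micro: 3 ⇒ (c0=2, c1=1, c2=3)
[Gauss-Seidel] macro 4: S0 reads c2=3 → after 2×micro: 2; S1 reads c2=3 → after 3×micro: 3; S2 reads c0=2 → after 1×micro: 3 ⇒ (c0=2, c1=3, c2=3)
[Gauss-Seidel] macro 5: S0 reads c2=3 → after 2×micro: 2; S1 reads c2=3 → after 3×micro: 1; S2 reads c0=2 → after 1×micro: 3 ⇒ (c0=2, c1=1, c2=3)
[Gauss-Seidel] macro 6: S0 reads c2=3 → after 2×micro: 2; S1 reads c2=3 → after 3×micro: 3; S2 reads c0=2 → after 1×micro: 3 ⇒ (c0=2, c1=3, c2=3)
[Gauss-Seidel] macro 7: S0 reads c2=3 → after 2×micro: 2; S1 reads c2=3 → after 3×micro: 1; S2 reads c0=2 → after 1×micro: 3 ⇒ (c0=2, c1=1, c2=3)

first divergence at macro-step: 1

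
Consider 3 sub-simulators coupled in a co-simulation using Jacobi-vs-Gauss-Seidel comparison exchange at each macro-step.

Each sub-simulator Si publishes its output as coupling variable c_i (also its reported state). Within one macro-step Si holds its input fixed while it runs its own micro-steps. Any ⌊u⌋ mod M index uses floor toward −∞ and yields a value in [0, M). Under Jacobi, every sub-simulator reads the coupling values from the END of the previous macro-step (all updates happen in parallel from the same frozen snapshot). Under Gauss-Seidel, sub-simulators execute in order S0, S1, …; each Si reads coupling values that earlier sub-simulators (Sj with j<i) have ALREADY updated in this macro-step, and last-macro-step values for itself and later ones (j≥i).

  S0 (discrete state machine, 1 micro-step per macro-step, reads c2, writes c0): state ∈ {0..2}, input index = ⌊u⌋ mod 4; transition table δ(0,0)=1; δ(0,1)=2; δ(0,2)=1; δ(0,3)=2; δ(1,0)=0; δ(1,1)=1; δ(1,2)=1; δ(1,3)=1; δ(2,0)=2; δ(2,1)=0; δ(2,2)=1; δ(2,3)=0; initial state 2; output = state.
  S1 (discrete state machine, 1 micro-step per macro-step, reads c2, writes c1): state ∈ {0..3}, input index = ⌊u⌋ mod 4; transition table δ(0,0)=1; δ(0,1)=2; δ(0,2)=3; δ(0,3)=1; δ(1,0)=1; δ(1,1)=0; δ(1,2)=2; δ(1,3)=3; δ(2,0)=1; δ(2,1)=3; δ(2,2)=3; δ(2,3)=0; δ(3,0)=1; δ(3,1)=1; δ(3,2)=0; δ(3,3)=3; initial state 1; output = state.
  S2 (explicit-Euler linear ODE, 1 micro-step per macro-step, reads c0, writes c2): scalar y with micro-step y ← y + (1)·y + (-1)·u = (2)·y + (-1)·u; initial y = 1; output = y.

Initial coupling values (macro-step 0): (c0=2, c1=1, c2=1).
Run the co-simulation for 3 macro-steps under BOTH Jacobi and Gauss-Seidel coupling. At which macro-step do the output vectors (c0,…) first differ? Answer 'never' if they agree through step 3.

[Jacobi] macro 1: S0 reads c2=1 → after 1×micro: 0; S1 reads c2=1 → after 1×micro: 0; S2 reads c0=2 → after 1×micro: 0 ⇒ (c0=0, c1=0, c2=0)
[Jacobi] macro 2: S0 reads c2=0 → after 1×micro: 1; S1 reads c2=0 → after 1×micro: 1; S2 reads c0=0 → after 1×micro: 0 ⇒ (c0=1, c1=1, c2=0)
[Jacobi] macro 3: S0 reads c2=0 → after 1×micro: 0; S1 reads c2=0 → after 1×micro: 1; S2 reads c0=1 → after 1×micro: -1 ⇒ (c0=0, c1=1, c2=-1)
[Gauss-Seidel] macro 1: S0 reads c2=1 → after 1×micro: 0; S1 reads c2=1 → after 1×micro: 0; S2 reads c0=0 → after 1×micro: 2 ⇒ (c0=0, c1=0, c2=2)
[Gauss-Seidel] macro 2: S0 reads c2=2 → after 1×micro: 1; S1 reads c2=2 → after 1×micro: 3; S2 reads c0=1 → after 1×micro: 3 ⇒ (c0=1, c1=3, c2=3)
[Gauss-Seidel] macro 3: S0 reads c2=3 → after 1×micro: 1; S1 reads c2=3 → after 1×micro: 3; S2 reads c0=1 → after 1×micro: 5 ⇒ (c0=1, c1=3, c2=5)

first divergence at macro-step: 1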